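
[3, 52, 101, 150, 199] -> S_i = 3 + 49*i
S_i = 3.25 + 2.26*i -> [3.25, 5.51, 7.77, 10.03, 12.29]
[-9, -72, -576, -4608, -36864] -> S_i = -9*8^i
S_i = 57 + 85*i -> [57, 142, 227, 312, 397]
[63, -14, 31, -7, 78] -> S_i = Random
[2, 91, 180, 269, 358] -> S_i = 2 + 89*i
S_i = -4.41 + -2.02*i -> [-4.41, -6.43, -8.45, -10.47, -12.49]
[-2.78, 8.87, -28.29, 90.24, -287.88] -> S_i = -2.78*(-3.19)^i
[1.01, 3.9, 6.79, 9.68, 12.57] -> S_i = 1.01 + 2.89*i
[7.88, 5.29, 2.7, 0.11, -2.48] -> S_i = 7.88 + -2.59*i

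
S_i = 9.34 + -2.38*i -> [9.34, 6.96, 4.58, 2.2, -0.18]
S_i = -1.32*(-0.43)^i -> [-1.32, 0.57, -0.24, 0.1, -0.05]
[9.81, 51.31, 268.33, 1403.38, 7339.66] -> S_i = 9.81*5.23^i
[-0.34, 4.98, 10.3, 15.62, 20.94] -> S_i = -0.34 + 5.32*i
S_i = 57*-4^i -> [57, -228, 912, -3648, 14592]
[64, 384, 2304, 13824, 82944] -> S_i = 64*6^i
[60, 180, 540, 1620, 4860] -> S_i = 60*3^i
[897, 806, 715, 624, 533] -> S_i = 897 + -91*i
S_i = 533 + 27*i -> [533, 560, 587, 614, 641]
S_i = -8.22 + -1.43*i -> [-8.22, -9.65, -11.08, -12.51, -13.94]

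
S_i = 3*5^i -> [3, 15, 75, 375, 1875]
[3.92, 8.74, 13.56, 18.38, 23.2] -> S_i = 3.92 + 4.82*i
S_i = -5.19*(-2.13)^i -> [-5.19, 11.05, -23.55, 50.15, -106.83]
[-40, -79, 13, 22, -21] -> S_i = Random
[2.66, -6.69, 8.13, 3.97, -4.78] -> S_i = Random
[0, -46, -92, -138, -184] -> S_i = 0 + -46*i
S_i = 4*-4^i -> [4, -16, 64, -256, 1024]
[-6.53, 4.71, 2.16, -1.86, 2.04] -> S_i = Random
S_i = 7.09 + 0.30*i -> [7.09, 7.39, 7.69, 7.99, 8.29]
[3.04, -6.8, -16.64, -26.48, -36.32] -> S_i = 3.04 + -9.84*i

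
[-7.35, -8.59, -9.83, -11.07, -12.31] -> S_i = -7.35 + -1.24*i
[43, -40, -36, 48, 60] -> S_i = Random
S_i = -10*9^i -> [-10, -90, -810, -7290, -65610]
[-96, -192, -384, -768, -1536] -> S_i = -96*2^i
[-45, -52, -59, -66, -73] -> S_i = -45 + -7*i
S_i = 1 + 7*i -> [1, 8, 15, 22, 29]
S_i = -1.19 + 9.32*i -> [-1.19, 8.13, 17.45, 26.77, 36.09]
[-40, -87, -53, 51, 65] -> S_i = Random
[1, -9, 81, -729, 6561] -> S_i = 1*-9^i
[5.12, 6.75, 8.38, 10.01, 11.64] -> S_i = 5.12 + 1.63*i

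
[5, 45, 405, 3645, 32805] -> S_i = 5*9^i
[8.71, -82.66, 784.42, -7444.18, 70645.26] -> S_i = 8.71*(-9.49)^i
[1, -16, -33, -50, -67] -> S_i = 1 + -17*i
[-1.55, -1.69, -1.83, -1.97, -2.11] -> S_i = -1.55 + -0.14*i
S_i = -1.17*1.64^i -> [-1.17, -1.92, -3.15, -5.16, -8.46]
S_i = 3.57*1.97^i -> [3.57, 7.03, 13.85, 27.29, 53.77]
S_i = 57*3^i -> [57, 171, 513, 1539, 4617]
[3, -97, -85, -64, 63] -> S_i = Random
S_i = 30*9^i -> [30, 270, 2430, 21870, 196830]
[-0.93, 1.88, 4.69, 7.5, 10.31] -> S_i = -0.93 + 2.81*i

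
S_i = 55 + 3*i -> [55, 58, 61, 64, 67]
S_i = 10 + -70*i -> [10, -60, -130, -200, -270]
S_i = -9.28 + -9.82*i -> [-9.28, -19.1, -28.92, -38.74, -48.56]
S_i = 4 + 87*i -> [4, 91, 178, 265, 352]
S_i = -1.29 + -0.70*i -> [-1.29, -1.99, -2.69, -3.39, -4.09]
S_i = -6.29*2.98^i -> [-6.29, -18.74, -55.86, -166.46, -496.04]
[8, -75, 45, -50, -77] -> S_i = Random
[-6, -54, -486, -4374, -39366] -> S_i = -6*9^i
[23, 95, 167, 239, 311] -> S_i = 23 + 72*i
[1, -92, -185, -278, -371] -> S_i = 1 + -93*i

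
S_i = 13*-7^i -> [13, -91, 637, -4459, 31213]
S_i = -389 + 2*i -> [-389, -387, -385, -383, -381]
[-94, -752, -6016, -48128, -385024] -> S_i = -94*8^i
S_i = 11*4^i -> [11, 44, 176, 704, 2816]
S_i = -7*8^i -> [-7, -56, -448, -3584, -28672]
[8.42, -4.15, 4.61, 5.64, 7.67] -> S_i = Random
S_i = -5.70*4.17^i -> [-5.7, -23.77, -99.12, -413.32, -1723.53]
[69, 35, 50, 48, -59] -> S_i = Random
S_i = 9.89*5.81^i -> [9.89, 57.46, 333.85, 1939.66, 11269.4]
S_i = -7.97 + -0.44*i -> [-7.97, -8.41, -8.85, -9.29, -9.73]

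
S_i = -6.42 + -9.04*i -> [-6.42, -15.46, -24.5, -33.54, -42.58]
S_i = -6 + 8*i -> [-6, 2, 10, 18, 26]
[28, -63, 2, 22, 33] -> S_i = Random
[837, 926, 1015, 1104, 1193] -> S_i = 837 + 89*i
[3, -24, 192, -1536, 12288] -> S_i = 3*-8^i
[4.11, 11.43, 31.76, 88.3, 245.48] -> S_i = 4.11*2.78^i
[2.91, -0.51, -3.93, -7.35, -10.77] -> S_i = 2.91 + -3.42*i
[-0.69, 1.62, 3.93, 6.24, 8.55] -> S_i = -0.69 + 2.31*i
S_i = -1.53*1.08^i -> [-1.53, -1.65, -1.78, -1.93, -2.08]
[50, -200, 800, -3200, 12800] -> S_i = 50*-4^i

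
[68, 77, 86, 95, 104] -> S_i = 68 + 9*i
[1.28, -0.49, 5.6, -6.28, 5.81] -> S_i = Random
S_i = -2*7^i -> [-2, -14, -98, -686, -4802]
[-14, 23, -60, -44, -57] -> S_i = Random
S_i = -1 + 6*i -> [-1, 5, 11, 17, 23]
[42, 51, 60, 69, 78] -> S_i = 42 + 9*i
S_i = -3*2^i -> [-3, -6, -12, -24, -48]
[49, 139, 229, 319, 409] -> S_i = 49 + 90*i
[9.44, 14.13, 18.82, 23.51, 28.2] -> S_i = 9.44 + 4.69*i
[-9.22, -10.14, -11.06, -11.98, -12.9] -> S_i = -9.22 + -0.92*i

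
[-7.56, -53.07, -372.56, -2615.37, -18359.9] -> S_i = -7.56*7.02^i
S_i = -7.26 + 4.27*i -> [-7.26, -2.99, 1.28, 5.55, 9.82]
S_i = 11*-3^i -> [11, -33, 99, -297, 891]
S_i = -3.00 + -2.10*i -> [-3.0, -5.1, -7.2, -9.3, -11.4]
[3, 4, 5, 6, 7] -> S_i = 3 + 1*i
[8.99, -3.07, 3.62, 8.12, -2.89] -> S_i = Random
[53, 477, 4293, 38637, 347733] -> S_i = 53*9^i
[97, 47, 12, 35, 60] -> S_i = Random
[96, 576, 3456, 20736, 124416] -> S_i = 96*6^i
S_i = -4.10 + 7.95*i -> [-4.1, 3.85, 11.8, 19.75, 27.7]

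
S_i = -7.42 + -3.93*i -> [-7.42, -11.35, -15.28, -19.21, -23.14]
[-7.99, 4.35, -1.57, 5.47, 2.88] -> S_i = Random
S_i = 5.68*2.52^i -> [5.68, 14.31, 36.07, 90.9, 229.06]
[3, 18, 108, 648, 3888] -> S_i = 3*6^i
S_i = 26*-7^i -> [26, -182, 1274, -8918, 62426]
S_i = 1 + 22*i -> [1, 23, 45, 67, 89]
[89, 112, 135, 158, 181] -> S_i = 89 + 23*i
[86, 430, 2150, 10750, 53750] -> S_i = 86*5^i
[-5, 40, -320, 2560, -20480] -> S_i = -5*-8^i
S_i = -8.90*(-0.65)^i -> [-8.9, 5.78, -3.76, 2.44, -1.59]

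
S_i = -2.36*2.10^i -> [-2.36, -4.96, -10.41, -21.86, -45.9]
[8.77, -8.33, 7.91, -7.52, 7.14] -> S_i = 8.77*(-0.95)^i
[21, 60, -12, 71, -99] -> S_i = Random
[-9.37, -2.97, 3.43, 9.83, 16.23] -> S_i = -9.37 + 6.40*i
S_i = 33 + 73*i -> [33, 106, 179, 252, 325]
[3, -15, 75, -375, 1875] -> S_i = 3*-5^i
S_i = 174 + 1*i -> [174, 175, 176, 177, 178]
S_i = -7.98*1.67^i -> [-7.98, -13.33, -22.26, -37.17, -62.07]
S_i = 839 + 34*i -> [839, 873, 907, 941, 975]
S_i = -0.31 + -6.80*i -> [-0.31, -7.11, -13.91, -20.71, -27.51]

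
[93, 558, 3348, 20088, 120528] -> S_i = 93*6^i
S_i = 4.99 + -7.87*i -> [4.99, -2.88, -10.75, -18.62, -26.49]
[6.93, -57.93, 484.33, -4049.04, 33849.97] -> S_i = 6.93*(-8.36)^i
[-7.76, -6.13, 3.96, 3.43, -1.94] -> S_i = Random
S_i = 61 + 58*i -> [61, 119, 177, 235, 293]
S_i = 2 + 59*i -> [2, 61, 120, 179, 238]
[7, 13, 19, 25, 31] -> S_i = 7 + 6*i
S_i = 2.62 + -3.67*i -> [2.62, -1.05, -4.72, -8.39, -12.06]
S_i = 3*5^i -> [3, 15, 75, 375, 1875]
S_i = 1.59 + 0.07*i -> [1.59, 1.66, 1.73, 1.8, 1.87]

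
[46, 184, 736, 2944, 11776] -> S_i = 46*4^i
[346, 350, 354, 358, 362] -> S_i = 346 + 4*i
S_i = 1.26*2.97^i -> [1.26, 3.74, 11.11, 33.01, 98.04]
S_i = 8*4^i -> [8, 32, 128, 512, 2048]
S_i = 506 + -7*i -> [506, 499, 492, 485, 478]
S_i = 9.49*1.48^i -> [9.49, 14.05, 20.79, 30.76, 45.53]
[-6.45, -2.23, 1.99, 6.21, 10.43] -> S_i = -6.45 + 4.22*i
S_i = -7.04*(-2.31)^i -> [-7.04, 16.26, -37.57, 86.78, -200.46]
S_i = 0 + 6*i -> [0, 6, 12, 18, 24]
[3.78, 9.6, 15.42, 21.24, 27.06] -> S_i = 3.78 + 5.82*i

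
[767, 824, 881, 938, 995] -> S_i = 767 + 57*i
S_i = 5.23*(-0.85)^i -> [5.23, -4.45, 3.78, -3.21, 2.73]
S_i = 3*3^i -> [3, 9, 27, 81, 243]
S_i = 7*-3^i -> [7, -21, 63, -189, 567]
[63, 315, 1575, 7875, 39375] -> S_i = 63*5^i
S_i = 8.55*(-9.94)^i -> [8.55, -84.99, 844.77, -8397.02, 83466.39]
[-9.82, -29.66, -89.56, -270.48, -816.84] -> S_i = -9.82*3.02^i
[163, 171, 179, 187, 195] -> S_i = 163 + 8*i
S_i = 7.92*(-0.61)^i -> [7.92, -4.83, 2.95, -1.8, 1.1]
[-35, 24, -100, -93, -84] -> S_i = Random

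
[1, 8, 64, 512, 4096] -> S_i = 1*8^i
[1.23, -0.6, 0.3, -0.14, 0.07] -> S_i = 1.23*(-0.49)^i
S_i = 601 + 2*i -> [601, 603, 605, 607, 609]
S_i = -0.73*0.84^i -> [-0.73, -0.61, -0.52, -0.43, -0.36]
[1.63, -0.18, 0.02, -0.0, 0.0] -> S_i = 1.63*(-0.11)^i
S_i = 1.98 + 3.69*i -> [1.98, 5.67, 9.36, 13.05, 16.74]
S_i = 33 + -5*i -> [33, 28, 23, 18, 13]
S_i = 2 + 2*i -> [2, 4, 6, 8, 10]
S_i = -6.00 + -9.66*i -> [-6.0, -15.66, -25.32, -34.98, -44.64]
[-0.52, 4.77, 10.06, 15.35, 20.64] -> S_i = -0.52 + 5.29*i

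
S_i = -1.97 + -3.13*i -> [-1.97, -5.1, -8.23, -11.36, -14.49]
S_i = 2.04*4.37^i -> [2.04, 8.91, 38.96, 170.25, 743.97]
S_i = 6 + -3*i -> [6, 3, 0, -3, -6]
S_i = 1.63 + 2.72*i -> [1.63, 4.35, 7.07, 9.79, 12.51]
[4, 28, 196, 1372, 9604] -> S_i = 4*7^i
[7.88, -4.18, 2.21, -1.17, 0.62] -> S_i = 7.88*(-0.53)^i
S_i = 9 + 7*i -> [9, 16, 23, 30, 37]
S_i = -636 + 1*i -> [-636, -635, -634, -633, -632]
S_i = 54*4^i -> [54, 216, 864, 3456, 13824]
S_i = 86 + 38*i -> [86, 124, 162, 200, 238]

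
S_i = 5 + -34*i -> [5, -29, -63, -97, -131]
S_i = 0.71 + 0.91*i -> [0.71, 1.62, 2.53, 3.44, 4.35]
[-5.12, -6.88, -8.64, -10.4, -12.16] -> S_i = -5.12 + -1.76*i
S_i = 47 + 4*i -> [47, 51, 55, 59, 63]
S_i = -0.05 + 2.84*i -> [-0.05, 2.79, 5.63, 8.47, 11.31]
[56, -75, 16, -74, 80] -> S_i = Random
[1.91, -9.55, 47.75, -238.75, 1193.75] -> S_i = 1.91*(-5.00)^i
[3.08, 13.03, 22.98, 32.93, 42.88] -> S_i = 3.08 + 9.95*i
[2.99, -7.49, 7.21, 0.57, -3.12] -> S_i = Random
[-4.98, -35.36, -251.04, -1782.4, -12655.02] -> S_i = -4.98*7.10^i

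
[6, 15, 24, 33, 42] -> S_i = 6 + 9*i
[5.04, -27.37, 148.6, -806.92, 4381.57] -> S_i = 5.04*(-5.43)^i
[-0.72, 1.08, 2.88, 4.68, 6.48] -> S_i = -0.72 + 1.80*i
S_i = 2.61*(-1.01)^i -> [2.61, -2.64, 2.66, -2.69, 2.72]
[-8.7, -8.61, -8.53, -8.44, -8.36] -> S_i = -8.70*0.99^i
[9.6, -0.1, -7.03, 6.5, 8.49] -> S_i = Random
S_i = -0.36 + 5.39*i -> [-0.36, 5.03, 10.42, 15.81, 21.2]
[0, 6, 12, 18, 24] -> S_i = 0 + 6*i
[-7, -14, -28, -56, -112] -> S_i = -7*2^i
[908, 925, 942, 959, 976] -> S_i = 908 + 17*i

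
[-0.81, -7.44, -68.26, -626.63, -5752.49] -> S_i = -0.81*9.18^i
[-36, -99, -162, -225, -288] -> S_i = -36 + -63*i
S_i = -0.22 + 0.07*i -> [-0.22, -0.15, -0.08, -0.01, 0.06]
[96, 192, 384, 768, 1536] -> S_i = 96*2^i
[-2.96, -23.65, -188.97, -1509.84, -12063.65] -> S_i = -2.96*7.99^i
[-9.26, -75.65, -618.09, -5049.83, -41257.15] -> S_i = -9.26*8.17^i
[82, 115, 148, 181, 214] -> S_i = 82 + 33*i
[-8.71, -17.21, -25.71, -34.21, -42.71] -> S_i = -8.71 + -8.50*i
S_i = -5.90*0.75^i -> [-5.9, -4.43, -3.32, -2.49, -1.87]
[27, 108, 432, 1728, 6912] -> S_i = 27*4^i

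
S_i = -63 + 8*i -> [-63, -55, -47, -39, -31]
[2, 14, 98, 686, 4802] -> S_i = 2*7^i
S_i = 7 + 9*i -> [7, 16, 25, 34, 43]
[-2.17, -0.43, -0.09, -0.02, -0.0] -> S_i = -2.17*0.20^i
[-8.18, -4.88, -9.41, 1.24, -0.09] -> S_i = Random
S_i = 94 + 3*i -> [94, 97, 100, 103, 106]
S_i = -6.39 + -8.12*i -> [-6.39, -14.51, -22.63, -30.75, -38.87]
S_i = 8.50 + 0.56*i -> [8.5, 9.06, 9.62, 10.18, 10.74]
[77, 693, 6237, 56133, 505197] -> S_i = 77*9^i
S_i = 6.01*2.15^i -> [6.01, 12.92, 27.78, 59.73, 128.42]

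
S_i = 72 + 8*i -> [72, 80, 88, 96, 104]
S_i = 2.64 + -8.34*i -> [2.64, -5.7, -14.04, -22.38, -30.72]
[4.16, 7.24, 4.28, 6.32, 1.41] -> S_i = Random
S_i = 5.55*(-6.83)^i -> [5.55, -37.91, 258.9, -1768.3, 12077.47]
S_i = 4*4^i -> [4, 16, 64, 256, 1024]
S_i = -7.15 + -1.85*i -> [-7.15, -9.0, -10.85, -12.7, -14.55]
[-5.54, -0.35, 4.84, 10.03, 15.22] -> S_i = -5.54 + 5.19*i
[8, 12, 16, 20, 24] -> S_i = 8 + 4*i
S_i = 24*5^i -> [24, 120, 600, 3000, 15000]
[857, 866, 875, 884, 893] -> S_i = 857 + 9*i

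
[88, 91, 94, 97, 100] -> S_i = 88 + 3*i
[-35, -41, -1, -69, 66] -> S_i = Random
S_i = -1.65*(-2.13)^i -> [-1.65, 3.51, -7.49, 15.94, -33.96]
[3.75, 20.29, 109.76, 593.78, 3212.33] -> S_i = 3.75*5.41^i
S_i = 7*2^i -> [7, 14, 28, 56, 112]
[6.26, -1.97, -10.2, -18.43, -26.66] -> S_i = 6.26 + -8.23*i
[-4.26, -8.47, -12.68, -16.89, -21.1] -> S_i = -4.26 + -4.21*i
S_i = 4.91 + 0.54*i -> [4.91, 5.45, 5.99, 6.53, 7.07]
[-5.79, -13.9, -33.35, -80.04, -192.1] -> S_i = -5.79*2.40^i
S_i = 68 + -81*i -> [68, -13, -94, -175, -256]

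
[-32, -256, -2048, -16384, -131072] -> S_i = -32*8^i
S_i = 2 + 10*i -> [2, 12, 22, 32, 42]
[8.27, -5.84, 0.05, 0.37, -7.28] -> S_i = Random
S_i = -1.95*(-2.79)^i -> [-1.95, 5.44, -15.18, 42.35, -118.15]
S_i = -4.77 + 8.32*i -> [-4.77, 3.55, 11.87, 20.19, 28.51]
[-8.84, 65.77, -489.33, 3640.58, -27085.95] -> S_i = -8.84*(-7.44)^i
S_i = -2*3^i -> [-2, -6, -18, -54, -162]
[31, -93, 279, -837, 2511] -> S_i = 31*-3^i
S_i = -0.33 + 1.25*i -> [-0.33, 0.92, 2.17, 3.42, 4.67]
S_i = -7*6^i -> [-7, -42, -252, -1512, -9072]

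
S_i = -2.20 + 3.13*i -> [-2.2, 0.93, 4.06, 7.19, 10.32]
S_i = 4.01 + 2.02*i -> [4.01, 6.03, 8.05, 10.07, 12.09]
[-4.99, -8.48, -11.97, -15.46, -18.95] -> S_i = -4.99 + -3.49*i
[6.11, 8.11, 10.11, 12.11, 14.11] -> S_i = 6.11 + 2.00*i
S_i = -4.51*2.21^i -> [-4.51, -9.97, -22.03, -48.68, -107.58]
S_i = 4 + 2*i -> [4, 6, 8, 10, 12]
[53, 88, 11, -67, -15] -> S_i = Random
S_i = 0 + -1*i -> [0, -1, -2, -3, -4]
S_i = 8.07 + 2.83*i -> [8.07, 10.9, 13.73, 16.56, 19.39]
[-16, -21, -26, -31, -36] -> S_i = -16 + -5*i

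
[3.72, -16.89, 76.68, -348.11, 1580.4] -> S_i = 3.72*(-4.54)^i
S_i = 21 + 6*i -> [21, 27, 33, 39, 45]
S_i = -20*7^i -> [-20, -140, -980, -6860, -48020]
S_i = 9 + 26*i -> [9, 35, 61, 87, 113]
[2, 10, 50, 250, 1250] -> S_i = 2*5^i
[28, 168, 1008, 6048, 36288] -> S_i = 28*6^i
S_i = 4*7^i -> [4, 28, 196, 1372, 9604]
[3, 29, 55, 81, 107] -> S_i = 3 + 26*i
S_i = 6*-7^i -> [6, -42, 294, -2058, 14406]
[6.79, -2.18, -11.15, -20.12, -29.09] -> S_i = 6.79 + -8.97*i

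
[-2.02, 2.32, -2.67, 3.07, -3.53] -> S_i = -2.02*(-1.15)^i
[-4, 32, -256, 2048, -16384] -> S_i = -4*-8^i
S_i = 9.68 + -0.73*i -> [9.68, 8.95, 8.22, 7.49, 6.76]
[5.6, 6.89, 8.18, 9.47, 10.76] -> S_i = 5.60 + 1.29*i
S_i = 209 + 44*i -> [209, 253, 297, 341, 385]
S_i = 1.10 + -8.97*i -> [1.1, -7.87, -16.84, -25.81, -34.78]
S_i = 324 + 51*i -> [324, 375, 426, 477, 528]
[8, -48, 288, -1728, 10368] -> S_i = 8*-6^i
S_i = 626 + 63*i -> [626, 689, 752, 815, 878]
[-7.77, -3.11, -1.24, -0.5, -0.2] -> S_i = -7.77*0.40^i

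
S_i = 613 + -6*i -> [613, 607, 601, 595, 589]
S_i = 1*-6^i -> [1, -6, 36, -216, 1296]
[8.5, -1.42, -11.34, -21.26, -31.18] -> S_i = 8.50 + -9.92*i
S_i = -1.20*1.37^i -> [-1.2, -1.64, -2.25, -3.09, -4.23]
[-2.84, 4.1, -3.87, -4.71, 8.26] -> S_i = Random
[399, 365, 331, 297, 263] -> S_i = 399 + -34*i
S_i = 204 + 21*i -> [204, 225, 246, 267, 288]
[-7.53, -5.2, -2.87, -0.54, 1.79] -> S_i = -7.53 + 2.33*i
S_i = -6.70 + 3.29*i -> [-6.7, -3.41, -0.12, 3.17, 6.46]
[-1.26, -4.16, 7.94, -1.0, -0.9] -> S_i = Random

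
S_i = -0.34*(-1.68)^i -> [-0.34, 0.57, -0.96, 1.61, -2.71]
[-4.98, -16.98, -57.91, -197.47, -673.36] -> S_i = -4.98*3.41^i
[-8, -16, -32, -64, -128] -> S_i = -8*2^i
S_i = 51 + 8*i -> [51, 59, 67, 75, 83]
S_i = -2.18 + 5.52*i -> [-2.18, 3.34, 8.86, 14.38, 19.9]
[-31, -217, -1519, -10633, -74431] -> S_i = -31*7^i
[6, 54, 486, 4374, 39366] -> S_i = 6*9^i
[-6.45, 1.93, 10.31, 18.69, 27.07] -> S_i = -6.45 + 8.38*i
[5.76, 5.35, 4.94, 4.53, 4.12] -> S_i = 5.76 + -0.41*i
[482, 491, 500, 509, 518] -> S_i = 482 + 9*i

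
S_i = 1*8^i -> [1, 8, 64, 512, 4096]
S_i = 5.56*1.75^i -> [5.56, 9.73, 17.03, 29.8, 52.15]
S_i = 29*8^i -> [29, 232, 1856, 14848, 118784]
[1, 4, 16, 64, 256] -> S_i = 1*4^i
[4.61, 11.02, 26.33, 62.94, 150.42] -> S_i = 4.61*2.39^i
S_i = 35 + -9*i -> [35, 26, 17, 8, -1]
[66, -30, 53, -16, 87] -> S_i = Random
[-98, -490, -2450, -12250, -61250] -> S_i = -98*5^i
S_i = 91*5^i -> [91, 455, 2275, 11375, 56875]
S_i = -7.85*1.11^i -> [-7.85, -8.71, -9.67, -10.74, -11.92]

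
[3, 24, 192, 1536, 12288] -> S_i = 3*8^i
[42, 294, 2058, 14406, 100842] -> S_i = 42*7^i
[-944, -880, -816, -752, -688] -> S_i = -944 + 64*i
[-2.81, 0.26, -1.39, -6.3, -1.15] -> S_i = Random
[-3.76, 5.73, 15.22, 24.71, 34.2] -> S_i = -3.76 + 9.49*i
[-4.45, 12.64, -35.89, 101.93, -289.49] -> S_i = -4.45*(-2.84)^i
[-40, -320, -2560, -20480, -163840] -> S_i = -40*8^i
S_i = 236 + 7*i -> [236, 243, 250, 257, 264]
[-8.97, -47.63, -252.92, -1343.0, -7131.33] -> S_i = -8.97*5.31^i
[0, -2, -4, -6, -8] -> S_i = 0 + -2*i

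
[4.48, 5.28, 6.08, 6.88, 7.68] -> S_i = 4.48 + 0.80*i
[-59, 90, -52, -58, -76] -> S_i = Random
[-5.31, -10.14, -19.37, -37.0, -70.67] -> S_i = -5.31*1.91^i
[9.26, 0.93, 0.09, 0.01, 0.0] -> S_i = 9.26*0.10^i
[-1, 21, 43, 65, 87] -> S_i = -1 + 22*i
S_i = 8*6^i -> [8, 48, 288, 1728, 10368]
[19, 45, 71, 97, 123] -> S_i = 19 + 26*i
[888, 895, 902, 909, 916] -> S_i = 888 + 7*i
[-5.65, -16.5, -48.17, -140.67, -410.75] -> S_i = -5.65*2.92^i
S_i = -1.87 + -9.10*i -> [-1.87, -10.97, -20.07, -29.17, -38.27]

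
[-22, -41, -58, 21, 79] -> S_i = Random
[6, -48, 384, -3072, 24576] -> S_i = 6*-8^i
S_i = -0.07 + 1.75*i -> [-0.07, 1.68, 3.43, 5.18, 6.93]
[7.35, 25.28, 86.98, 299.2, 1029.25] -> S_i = 7.35*3.44^i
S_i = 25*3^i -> [25, 75, 225, 675, 2025]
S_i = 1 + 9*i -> [1, 10, 19, 28, 37]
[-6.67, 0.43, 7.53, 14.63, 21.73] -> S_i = -6.67 + 7.10*i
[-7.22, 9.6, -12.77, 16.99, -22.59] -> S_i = -7.22*(-1.33)^i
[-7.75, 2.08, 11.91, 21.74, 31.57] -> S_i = -7.75 + 9.83*i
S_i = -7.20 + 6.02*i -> [-7.2, -1.18, 4.84, 10.86, 16.88]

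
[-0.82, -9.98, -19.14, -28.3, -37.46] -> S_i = -0.82 + -9.16*i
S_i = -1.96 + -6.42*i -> [-1.96, -8.38, -14.8, -21.22, -27.64]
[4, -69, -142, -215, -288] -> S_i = 4 + -73*i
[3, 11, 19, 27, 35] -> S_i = 3 + 8*i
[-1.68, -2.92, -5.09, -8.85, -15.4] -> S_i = -1.68*1.74^i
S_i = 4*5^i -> [4, 20, 100, 500, 2500]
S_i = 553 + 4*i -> [553, 557, 561, 565, 569]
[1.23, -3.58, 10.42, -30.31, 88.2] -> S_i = 1.23*(-2.91)^i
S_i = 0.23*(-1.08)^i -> [0.23, -0.25, 0.27, -0.29, 0.31]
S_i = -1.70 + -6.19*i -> [-1.7, -7.89, -14.08, -20.27, -26.46]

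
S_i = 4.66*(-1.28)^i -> [4.66, -5.96, 7.63, -9.77, 12.51]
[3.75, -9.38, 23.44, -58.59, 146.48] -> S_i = 3.75*(-2.50)^i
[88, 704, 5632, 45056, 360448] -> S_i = 88*8^i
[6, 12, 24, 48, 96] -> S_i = 6*2^i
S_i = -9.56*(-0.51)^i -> [-9.56, 4.88, -2.49, 1.27, -0.65]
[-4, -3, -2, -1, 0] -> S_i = -4 + 1*i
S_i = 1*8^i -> [1, 8, 64, 512, 4096]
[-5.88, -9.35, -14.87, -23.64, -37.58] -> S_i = -5.88*1.59^i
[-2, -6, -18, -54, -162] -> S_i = -2*3^i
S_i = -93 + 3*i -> [-93, -90, -87, -84, -81]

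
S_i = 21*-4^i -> [21, -84, 336, -1344, 5376]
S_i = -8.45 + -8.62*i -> [-8.45, -17.07, -25.69, -34.31, -42.93]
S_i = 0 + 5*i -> [0, 5, 10, 15, 20]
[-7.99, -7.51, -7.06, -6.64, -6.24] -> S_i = -7.99*0.94^i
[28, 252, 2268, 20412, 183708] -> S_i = 28*9^i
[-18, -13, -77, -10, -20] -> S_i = Random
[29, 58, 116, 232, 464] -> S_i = 29*2^i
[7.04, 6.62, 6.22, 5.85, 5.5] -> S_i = 7.04*0.94^i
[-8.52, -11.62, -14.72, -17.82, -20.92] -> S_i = -8.52 + -3.10*i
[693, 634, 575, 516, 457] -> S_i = 693 + -59*i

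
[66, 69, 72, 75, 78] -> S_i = 66 + 3*i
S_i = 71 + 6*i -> [71, 77, 83, 89, 95]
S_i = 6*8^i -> [6, 48, 384, 3072, 24576]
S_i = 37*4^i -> [37, 148, 592, 2368, 9472]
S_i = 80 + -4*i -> [80, 76, 72, 68, 64]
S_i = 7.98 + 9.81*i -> [7.98, 17.79, 27.6, 37.41, 47.22]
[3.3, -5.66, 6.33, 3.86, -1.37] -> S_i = Random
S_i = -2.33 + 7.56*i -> [-2.33, 5.23, 12.79, 20.35, 27.91]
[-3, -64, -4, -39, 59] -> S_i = Random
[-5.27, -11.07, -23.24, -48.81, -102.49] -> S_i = -5.27*2.10^i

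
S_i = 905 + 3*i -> [905, 908, 911, 914, 917]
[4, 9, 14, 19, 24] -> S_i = 4 + 5*i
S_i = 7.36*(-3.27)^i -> [7.36, -24.07, 78.7, -257.35, 841.53]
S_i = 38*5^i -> [38, 190, 950, 4750, 23750]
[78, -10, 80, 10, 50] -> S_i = Random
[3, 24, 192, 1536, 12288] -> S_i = 3*8^i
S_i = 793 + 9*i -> [793, 802, 811, 820, 829]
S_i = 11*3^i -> [11, 33, 99, 297, 891]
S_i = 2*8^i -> [2, 16, 128, 1024, 8192]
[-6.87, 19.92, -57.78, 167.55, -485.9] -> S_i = -6.87*(-2.90)^i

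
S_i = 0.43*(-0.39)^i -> [0.43, -0.17, 0.07, -0.03, 0.01]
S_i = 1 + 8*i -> [1, 9, 17, 25, 33]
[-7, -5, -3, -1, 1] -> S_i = -7 + 2*i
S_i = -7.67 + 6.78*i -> [-7.67, -0.89, 5.89, 12.67, 19.45]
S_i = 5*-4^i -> [5, -20, 80, -320, 1280]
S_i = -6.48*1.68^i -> [-6.48, -10.89, -18.29, -30.73, -51.62]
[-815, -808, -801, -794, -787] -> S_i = -815 + 7*i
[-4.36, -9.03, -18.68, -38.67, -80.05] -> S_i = -4.36*2.07^i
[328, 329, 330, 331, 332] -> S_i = 328 + 1*i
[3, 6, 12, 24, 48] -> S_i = 3*2^i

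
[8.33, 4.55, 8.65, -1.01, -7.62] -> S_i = Random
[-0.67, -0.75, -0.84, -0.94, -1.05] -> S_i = -0.67*1.12^i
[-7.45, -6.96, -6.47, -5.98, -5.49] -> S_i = -7.45 + 0.49*i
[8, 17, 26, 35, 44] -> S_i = 8 + 9*i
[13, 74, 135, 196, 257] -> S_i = 13 + 61*i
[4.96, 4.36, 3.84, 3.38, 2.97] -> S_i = 4.96*0.88^i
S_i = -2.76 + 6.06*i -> [-2.76, 3.3, 9.36, 15.42, 21.48]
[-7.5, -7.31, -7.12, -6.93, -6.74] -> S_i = -7.50 + 0.19*i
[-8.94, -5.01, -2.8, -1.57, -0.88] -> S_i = -8.94*0.56^i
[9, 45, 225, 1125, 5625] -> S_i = 9*5^i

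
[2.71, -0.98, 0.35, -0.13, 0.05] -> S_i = 2.71*(-0.36)^i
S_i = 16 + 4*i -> [16, 20, 24, 28, 32]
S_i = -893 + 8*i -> [-893, -885, -877, -869, -861]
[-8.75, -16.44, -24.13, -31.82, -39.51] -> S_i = -8.75 + -7.69*i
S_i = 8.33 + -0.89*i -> [8.33, 7.44, 6.55, 5.66, 4.77]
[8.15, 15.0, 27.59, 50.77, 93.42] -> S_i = 8.15*1.84^i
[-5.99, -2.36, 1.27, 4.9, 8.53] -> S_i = -5.99 + 3.63*i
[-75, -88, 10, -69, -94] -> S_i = Random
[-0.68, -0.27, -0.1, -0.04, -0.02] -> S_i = -0.68*0.39^i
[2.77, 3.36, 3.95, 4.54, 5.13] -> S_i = 2.77 + 0.59*i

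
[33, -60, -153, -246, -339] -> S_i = 33 + -93*i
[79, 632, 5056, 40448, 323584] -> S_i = 79*8^i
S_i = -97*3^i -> [-97, -291, -873, -2619, -7857]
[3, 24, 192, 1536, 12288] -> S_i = 3*8^i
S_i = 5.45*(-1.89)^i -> [5.45, -10.3, 19.47, -36.79, 69.54]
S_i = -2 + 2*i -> [-2, 0, 2, 4, 6]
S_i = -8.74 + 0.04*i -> [-8.74, -8.7, -8.66, -8.62, -8.58]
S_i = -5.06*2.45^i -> [-5.06, -12.4, -30.37, -74.41, -182.31]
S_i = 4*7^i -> [4, 28, 196, 1372, 9604]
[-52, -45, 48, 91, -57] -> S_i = Random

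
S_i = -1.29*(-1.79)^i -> [-1.29, 2.31, -4.13, 7.4, -13.24]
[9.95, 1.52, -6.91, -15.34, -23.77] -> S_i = 9.95 + -8.43*i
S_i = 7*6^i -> [7, 42, 252, 1512, 9072]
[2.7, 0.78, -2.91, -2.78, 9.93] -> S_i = Random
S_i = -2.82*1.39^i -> [-2.82, -3.92, -5.45, -7.57, -10.53]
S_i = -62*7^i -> [-62, -434, -3038, -21266, -148862]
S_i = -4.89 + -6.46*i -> [-4.89, -11.35, -17.81, -24.27, -30.73]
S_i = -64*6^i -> [-64, -384, -2304, -13824, -82944]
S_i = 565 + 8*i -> [565, 573, 581, 589, 597]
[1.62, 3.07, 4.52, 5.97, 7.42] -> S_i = 1.62 + 1.45*i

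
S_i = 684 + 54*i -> [684, 738, 792, 846, 900]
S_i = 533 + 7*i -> [533, 540, 547, 554, 561]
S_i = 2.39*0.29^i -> [2.39, 0.69, 0.2, 0.06, 0.02]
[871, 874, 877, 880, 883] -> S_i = 871 + 3*i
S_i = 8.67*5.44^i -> [8.67, 47.16, 256.58, 1395.78, 7593.02]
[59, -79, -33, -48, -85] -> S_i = Random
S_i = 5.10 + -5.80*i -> [5.1, -0.7, -6.5, -12.3, -18.1]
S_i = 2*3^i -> [2, 6, 18, 54, 162]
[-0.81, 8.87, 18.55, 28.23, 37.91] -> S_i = -0.81 + 9.68*i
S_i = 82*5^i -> [82, 410, 2050, 10250, 51250]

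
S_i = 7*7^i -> [7, 49, 343, 2401, 16807]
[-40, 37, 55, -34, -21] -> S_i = Random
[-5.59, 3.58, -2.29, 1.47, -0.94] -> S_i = -5.59*(-0.64)^i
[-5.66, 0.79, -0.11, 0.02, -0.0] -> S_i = -5.66*(-0.14)^i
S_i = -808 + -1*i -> [-808, -809, -810, -811, -812]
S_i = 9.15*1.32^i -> [9.15, 12.08, 15.94, 21.04, 27.78]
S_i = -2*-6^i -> [-2, 12, -72, 432, -2592]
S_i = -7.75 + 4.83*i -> [-7.75, -2.92, 1.91, 6.74, 11.57]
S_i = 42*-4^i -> [42, -168, 672, -2688, 10752]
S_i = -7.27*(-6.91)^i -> [-7.27, 50.24, -347.13, 2398.66, -16574.74]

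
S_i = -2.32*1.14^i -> [-2.32, -2.64, -3.02, -3.44, -3.92]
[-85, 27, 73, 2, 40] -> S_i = Random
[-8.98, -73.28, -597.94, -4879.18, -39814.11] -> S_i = -8.98*8.16^i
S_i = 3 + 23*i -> [3, 26, 49, 72, 95]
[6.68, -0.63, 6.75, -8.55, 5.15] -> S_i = Random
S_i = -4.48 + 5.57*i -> [-4.48, 1.09, 6.66, 12.23, 17.8]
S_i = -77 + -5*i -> [-77, -82, -87, -92, -97]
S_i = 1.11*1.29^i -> [1.11, 1.43, 1.85, 2.38, 3.07]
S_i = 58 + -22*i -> [58, 36, 14, -8, -30]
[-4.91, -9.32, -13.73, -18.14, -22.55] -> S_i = -4.91 + -4.41*i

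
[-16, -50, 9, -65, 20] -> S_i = Random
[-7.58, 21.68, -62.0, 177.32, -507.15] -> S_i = -7.58*(-2.86)^i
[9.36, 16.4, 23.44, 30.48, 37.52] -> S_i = 9.36 + 7.04*i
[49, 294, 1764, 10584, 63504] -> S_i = 49*6^i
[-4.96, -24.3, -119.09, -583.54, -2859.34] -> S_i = -4.96*4.90^i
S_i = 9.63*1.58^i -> [9.63, 15.22, 24.04, 37.98, 60.01]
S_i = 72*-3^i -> [72, -216, 648, -1944, 5832]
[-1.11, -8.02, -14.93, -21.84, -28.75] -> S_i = -1.11 + -6.91*i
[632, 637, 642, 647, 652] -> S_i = 632 + 5*i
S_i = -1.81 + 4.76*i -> [-1.81, 2.95, 7.71, 12.47, 17.23]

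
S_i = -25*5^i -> [-25, -125, -625, -3125, -15625]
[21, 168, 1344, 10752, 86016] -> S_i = 21*8^i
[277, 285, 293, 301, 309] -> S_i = 277 + 8*i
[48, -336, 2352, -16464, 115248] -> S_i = 48*-7^i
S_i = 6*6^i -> [6, 36, 216, 1296, 7776]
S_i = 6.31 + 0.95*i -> [6.31, 7.26, 8.21, 9.16, 10.11]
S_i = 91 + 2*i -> [91, 93, 95, 97, 99]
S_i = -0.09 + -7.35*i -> [-0.09, -7.44, -14.79, -22.14, -29.49]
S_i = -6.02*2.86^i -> [-6.02, -17.22, -49.24, -140.83, -402.77]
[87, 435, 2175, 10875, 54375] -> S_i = 87*5^i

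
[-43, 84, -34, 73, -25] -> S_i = Random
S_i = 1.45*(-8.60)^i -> [1.45, -12.47, 107.24, -922.28, 7931.62]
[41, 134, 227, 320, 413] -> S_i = 41 + 93*i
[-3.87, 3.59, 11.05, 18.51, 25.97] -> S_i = -3.87 + 7.46*i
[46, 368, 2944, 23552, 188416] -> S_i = 46*8^i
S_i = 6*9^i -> [6, 54, 486, 4374, 39366]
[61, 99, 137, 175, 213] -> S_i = 61 + 38*i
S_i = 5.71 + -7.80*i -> [5.71, -2.09, -9.89, -17.69, -25.49]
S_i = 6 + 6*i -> [6, 12, 18, 24, 30]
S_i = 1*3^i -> [1, 3, 9, 27, 81]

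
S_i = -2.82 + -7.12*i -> [-2.82, -9.94, -17.06, -24.18, -31.3]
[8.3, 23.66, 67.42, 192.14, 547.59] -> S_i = 8.30*2.85^i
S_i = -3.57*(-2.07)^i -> [-3.57, 7.39, -15.3, 31.66, -65.55]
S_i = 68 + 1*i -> [68, 69, 70, 71, 72]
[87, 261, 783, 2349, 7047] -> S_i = 87*3^i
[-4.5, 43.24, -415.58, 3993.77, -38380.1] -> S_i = -4.50*(-9.61)^i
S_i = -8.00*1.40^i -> [-8.0, -11.2, -15.68, -21.95, -30.73]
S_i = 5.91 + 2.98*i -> [5.91, 8.89, 11.87, 14.85, 17.83]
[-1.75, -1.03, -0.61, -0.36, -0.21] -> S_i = -1.75*0.59^i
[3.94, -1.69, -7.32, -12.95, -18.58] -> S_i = 3.94 + -5.63*i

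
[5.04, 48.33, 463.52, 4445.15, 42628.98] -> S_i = 5.04*9.59^i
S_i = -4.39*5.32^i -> [-4.39, -23.35, -124.25, -661.0, -3516.5]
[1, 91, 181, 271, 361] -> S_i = 1 + 90*i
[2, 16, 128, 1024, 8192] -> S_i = 2*8^i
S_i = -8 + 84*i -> [-8, 76, 160, 244, 328]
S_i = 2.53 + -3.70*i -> [2.53, -1.17, -4.87, -8.57, -12.27]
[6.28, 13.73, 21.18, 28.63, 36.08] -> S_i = 6.28 + 7.45*i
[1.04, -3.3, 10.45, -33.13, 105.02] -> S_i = 1.04*(-3.17)^i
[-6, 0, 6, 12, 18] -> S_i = -6 + 6*i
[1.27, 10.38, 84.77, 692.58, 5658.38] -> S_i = 1.27*8.17^i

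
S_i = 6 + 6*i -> [6, 12, 18, 24, 30]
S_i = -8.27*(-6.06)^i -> [-8.27, 50.12, -303.7, 1840.45, -11153.11]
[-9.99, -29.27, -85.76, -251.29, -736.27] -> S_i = -9.99*2.93^i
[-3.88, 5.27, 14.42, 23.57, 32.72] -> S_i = -3.88 + 9.15*i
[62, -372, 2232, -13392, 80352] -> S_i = 62*-6^i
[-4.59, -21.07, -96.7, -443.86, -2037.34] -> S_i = -4.59*4.59^i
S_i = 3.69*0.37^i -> [3.69, 1.37, 0.51, 0.19, 0.07]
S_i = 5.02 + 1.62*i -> [5.02, 6.64, 8.26, 9.88, 11.5]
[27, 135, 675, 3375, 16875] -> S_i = 27*5^i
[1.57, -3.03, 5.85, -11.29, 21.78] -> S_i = 1.57*(-1.93)^i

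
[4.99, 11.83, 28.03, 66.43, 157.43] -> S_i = 4.99*2.37^i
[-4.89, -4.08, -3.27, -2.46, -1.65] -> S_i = -4.89 + 0.81*i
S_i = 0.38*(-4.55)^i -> [0.38, -1.73, 7.87, -35.79, 162.87]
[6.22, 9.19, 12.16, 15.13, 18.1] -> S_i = 6.22 + 2.97*i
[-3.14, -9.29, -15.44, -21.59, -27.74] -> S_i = -3.14 + -6.15*i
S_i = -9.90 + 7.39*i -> [-9.9, -2.51, 4.88, 12.27, 19.66]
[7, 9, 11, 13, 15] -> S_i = 7 + 2*i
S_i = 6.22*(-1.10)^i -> [6.22, -6.84, 7.53, -8.28, 9.11]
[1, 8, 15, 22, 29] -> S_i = 1 + 7*i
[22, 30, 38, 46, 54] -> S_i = 22 + 8*i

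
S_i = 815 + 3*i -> [815, 818, 821, 824, 827]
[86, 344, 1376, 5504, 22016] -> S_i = 86*4^i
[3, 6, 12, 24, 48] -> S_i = 3*2^i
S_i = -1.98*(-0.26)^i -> [-1.98, 0.51, -0.13, 0.03, -0.01]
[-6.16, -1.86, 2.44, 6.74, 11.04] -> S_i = -6.16 + 4.30*i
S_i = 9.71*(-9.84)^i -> [9.71, -95.55, 940.18, -9251.34, 91033.16]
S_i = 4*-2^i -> [4, -8, 16, -32, 64]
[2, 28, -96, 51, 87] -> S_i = Random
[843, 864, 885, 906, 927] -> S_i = 843 + 21*i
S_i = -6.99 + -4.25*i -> [-6.99, -11.24, -15.49, -19.74, -23.99]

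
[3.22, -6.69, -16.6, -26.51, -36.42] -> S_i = 3.22 + -9.91*i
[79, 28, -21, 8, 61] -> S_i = Random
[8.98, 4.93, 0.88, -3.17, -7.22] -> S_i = 8.98 + -4.05*i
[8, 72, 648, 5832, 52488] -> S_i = 8*9^i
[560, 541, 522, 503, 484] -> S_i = 560 + -19*i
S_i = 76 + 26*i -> [76, 102, 128, 154, 180]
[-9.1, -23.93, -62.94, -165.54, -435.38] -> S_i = -9.10*2.63^i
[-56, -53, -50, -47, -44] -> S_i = -56 + 3*i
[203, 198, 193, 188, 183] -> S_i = 203 + -5*i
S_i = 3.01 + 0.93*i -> [3.01, 3.94, 4.87, 5.8, 6.73]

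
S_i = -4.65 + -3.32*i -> [-4.65, -7.97, -11.29, -14.61, -17.93]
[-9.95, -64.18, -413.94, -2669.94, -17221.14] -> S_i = -9.95*6.45^i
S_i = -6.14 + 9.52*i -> [-6.14, 3.38, 12.9, 22.42, 31.94]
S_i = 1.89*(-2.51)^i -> [1.89, -4.74, 11.91, -29.89, 75.02]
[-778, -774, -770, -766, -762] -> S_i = -778 + 4*i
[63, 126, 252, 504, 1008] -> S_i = 63*2^i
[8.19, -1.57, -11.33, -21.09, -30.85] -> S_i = 8.19 + -9.76*i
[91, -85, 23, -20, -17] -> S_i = Random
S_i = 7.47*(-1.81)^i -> [7.47, -13.52, 24.47, -44.3, 80.17]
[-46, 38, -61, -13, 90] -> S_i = Random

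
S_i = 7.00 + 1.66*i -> [7.0, 8.66, 10.32, 11.98, 13.64]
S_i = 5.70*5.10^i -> [5.7, 29.07, 148.26, 756.11, 3856.16]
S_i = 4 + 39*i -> [4, 43, 82, 121, 160]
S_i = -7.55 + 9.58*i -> [-7.55, 2.03, 11.61, 21.19, 30.77]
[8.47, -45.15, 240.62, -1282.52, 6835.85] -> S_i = 8.47*(-5.33)^i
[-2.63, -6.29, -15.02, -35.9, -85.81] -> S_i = -2.63*2.39^i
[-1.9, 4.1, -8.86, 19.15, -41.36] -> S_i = -1.90*(-2.16)^i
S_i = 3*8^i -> [3, 24, 192, 1536, 12288]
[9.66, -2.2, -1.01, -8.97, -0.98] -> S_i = Random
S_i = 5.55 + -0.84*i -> [5.55, 4.71, 3.87, 3.03, 2.19]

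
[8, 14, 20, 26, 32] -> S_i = 8 + 6*i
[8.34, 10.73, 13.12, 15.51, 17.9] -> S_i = 8.34 + 2.39*i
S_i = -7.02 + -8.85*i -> [-7.02, -15.87, -24.72, -33.57, -42.42]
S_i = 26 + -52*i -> [26, -26, -78, -130, -182]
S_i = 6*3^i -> [6, 18, 54, 162, 486]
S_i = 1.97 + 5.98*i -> [1.97, 7.95, 13.93, 19.91, 25.89]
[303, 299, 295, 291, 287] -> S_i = 303 + -4*i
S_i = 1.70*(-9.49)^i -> [1.7, -16.13, 153.1, -1452.94, 13788.4]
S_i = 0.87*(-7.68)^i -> [0.87, -6.68, 51.31, -394.1, 3026.66]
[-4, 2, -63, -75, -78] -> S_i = Random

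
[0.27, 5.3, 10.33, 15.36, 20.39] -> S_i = 0.27 + 5.03*i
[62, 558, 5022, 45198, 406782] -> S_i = 62*9^i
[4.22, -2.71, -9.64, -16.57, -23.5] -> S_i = 4.22 + -6.93*i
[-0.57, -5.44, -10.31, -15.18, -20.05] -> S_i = -0.57 + -4.87*i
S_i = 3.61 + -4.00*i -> [3.61, -0.39, -4.39, -8.39, -12.39]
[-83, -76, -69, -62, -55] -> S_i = -83 + 7*i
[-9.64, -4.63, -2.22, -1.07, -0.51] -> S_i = -9.64*0.48^i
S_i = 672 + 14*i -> [672, 686, 700, 714, 728]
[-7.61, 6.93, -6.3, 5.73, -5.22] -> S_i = -7.61*(-0.91)^i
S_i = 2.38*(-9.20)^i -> [2.38, -21.9, 201.44, -1853.28, 17050.15]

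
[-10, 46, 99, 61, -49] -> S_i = Random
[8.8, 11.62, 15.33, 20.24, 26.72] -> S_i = 8.80*1.32^i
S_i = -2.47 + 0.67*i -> [-2.47, -1.8, -1.13, -0.46, 0.21]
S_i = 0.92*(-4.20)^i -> [0.92, -3.86, 16.23, -68.16, 286.28]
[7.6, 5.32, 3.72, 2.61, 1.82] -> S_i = 7.60*0.70^i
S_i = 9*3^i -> [9, 27, 81, 243, 729]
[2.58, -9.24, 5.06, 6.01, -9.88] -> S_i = Random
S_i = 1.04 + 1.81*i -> [1.04, 2.85, 4.66, 6.47, 8.28]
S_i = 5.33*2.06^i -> [5.33, 10.98, 22.62, 46.59, 95.98]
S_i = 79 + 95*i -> [79, 174, 269, 364, 459]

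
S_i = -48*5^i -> [-48, -240, -1200, -6000, -30000]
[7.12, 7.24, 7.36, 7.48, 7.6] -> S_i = 7.12 + 0.12*i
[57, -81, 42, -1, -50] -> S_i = Random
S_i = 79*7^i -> [79, 553, 3871, 27097, 189679]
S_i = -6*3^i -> [-6, -18, -54, -162, -486]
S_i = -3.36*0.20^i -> [-3.36, -0.67, -0.13, -0.03, -0.01]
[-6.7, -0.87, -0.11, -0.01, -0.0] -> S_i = -6.70*0.13^i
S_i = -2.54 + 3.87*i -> [-2.54, 1.33, 5.2, 9.07, 12.94]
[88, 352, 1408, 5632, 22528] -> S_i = 88*4^i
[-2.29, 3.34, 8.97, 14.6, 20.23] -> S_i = -2.29 + 5.63*i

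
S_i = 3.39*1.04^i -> [3.39, 3.53, 3.67, 3.81, 3.97]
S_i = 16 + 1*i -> [16, 17, 18, 19, 20]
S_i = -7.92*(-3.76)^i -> [-7.92, 29.78, -111.97, 421.01, -1582.98]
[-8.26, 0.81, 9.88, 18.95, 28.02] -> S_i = -8.26 + 9.07*i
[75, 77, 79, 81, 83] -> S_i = 75 + 2*i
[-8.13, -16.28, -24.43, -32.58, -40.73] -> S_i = -8.13 + -8.15*i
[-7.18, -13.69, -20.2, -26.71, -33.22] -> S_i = -7.18 + -6.51*i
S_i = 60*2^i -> [60, 120, 240, 480, 960]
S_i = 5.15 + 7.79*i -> [5.15, 12.94, 20.73, 28.52, 36.31]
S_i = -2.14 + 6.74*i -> [-2.14, 4.6, 11.34, 18.08, 24.82]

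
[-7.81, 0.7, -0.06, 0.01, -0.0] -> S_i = -7.81*(-0.09)^i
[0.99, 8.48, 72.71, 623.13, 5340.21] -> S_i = 0.99*8.57^i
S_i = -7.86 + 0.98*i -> [-7.86, -6.88, -5.9, -4.92, -3.94]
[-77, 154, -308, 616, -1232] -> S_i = -77*-2^i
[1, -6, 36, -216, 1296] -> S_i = 1*-6^i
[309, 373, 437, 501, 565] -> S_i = 309 + 64*i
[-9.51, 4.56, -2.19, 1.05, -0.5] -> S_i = -9.51*(-0.48)^i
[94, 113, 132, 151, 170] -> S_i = 94 + 19*i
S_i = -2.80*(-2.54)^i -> [-2.8, 7.11, -18.06, 45.88, -116.54]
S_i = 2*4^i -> [2, 8, 32, 128, 512]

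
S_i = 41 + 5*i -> [41, 46, 51, 56, 61]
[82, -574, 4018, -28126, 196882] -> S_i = 82*-7^i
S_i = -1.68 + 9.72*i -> [-1.68, 8.04, 17.76, 27.48, 37.2]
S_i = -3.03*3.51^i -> [-3.03, -10.64, -37.33, -131.03, -459.91]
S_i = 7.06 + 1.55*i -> [7.06, 8.61, 10.16, 11.71, 13.26]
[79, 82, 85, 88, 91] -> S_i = 79 + 3*i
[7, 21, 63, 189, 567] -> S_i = 7*3^i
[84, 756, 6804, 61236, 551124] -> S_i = 84*9^i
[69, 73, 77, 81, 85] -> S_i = 69 + 4*i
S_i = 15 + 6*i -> [15, 21, 27, 33, 39]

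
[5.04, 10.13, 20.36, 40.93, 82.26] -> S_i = 5.04*2.01^i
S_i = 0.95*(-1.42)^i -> [0.95, -1.35, 1.92, -2.72, 3.86]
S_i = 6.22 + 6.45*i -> [6.22, 12.67, 19.12, 25.57, 32.02]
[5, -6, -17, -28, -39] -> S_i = 5 + -11*i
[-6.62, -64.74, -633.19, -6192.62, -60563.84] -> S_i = -6.62*9.78^i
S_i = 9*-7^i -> [9, -63, 441, -3087, 21609]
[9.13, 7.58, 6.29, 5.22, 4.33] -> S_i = 9.13*0.83^i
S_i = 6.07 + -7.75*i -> [6.07, -1.68, -9.43, -17.18, -24.93]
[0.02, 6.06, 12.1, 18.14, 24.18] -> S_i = 0.02 + 6.04*i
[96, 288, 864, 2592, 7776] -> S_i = 96*3^i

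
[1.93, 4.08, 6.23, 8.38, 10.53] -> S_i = 1.93 + 2.15*i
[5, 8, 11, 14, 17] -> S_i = 5 + 3*i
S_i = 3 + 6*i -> [3, 9, 15, 21, 27]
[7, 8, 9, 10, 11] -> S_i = 7 + 1*i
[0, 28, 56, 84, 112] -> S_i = 0 + 28*i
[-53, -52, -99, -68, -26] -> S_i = Random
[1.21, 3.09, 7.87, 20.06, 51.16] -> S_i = 1.21*2.55^i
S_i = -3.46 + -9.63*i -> [-3.46, -13.09, -22.72, -32.35, -41.98]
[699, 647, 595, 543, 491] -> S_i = 699 + -52*i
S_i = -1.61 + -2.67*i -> [-1.61, -4.28, -6.95, -9.62, -12.29]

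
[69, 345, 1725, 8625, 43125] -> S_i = 69*5^i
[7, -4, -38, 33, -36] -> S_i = Random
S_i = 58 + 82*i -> [58, 140, 222, 304, 386]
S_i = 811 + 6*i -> [811, 817, 823, 829, 835]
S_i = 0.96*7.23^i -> [0.96, 6.94, 50.18, 362.82, 2623.16]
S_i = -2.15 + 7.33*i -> [-2.15, 5.18, 12.51, 19.84, 27.17]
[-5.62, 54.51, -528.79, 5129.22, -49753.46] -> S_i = -5.62*(-9.70)^i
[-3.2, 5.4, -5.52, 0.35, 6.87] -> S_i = Random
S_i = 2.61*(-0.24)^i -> [2.61, -0.63, 0.15, -0.04, 0.01]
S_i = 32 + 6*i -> [32, 38, 44, 50, 56]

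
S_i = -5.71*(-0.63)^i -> [-5.71, 3.6, -2.27, 1.43, -0.9]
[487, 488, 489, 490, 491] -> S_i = 487 + 1*i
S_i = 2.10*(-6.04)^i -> [2.1, -12.68, 76.61, -462.73, 2794.9]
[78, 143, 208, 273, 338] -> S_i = 78 + 65*i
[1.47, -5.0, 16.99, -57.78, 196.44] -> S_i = 1.47*(-3.40)^i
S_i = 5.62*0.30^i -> [5.62, 1.69, 0.51, 0.15, 0.05]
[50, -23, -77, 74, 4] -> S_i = Random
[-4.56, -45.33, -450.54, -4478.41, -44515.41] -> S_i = -4.56*9.94^i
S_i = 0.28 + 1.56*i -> [0.28, 1.84, 3.4, 4.96, 6.52]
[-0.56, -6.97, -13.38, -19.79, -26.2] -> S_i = -0.56 + -6.41*i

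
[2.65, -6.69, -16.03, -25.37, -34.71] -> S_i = 2.65 + -9.34*i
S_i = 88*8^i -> [88, 704, 5632, 45056, 360448]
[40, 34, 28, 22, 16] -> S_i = 40 + -6*i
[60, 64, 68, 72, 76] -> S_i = 60 + 4*i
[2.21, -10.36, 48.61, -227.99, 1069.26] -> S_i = 2.21*(-4.69)^i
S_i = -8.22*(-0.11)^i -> [-8.22, 0.9, -0.1, 0.01, -0.0]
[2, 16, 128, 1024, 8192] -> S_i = 2*8^i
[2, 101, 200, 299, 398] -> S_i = 2 + 99*i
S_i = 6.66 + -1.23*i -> [6.66, 5.43, 4.2, 2.97, 1.74]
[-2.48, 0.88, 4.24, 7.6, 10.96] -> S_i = -2.48 + 3.36*i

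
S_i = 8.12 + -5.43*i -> [8.12, 2.69, -2.74, -8.17, -13.6]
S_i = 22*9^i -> [22, 198, 1782, 16038, 144342]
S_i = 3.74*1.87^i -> [3.74, 6.99, 13.08, 24.46, 45.73]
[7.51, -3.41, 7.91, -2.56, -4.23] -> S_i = Random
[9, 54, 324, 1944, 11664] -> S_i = 9*6^i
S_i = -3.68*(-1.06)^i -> [-3.68, 3.9, -4.13, 4.38, -4.65]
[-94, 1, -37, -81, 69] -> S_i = Random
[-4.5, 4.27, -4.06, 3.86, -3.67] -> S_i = -4.50*(-0.95)^i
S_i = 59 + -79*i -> [59, -20, -99, -178, -257]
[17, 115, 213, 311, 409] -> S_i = 17 + 98*i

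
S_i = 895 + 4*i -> [895, 899, 903, 907, 911]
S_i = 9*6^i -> [9, 54, 324, 1944, 11664]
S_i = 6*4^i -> [6, 24, 96, 384, 1536]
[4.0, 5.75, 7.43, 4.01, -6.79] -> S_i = Random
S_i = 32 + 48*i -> [32, 80, 128, 176, 224]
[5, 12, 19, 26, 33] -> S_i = 5 + 7*i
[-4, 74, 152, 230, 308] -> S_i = -4 + 78*i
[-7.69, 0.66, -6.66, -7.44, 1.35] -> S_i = Random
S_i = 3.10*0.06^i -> [3.1, 0.19, 0.01, 0.0, 0.0]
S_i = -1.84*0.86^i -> [-1.84, -1.58, -1.36, -1.17, -1.01]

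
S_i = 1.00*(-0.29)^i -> [1.0, -0.29, 0.08, -0.02, 0.01]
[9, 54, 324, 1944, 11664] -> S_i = 9*6^i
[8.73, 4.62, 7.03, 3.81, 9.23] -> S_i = Random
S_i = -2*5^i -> [-2, -10, -50, -250, -1250]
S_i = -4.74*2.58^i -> [-4.74, -12.23, -31.55, -81.4, -210.02]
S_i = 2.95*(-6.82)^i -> [2.95, -20.12, 137.21, -935.78, 6382.04]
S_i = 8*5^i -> [8, 40, 200, 1000, 5000]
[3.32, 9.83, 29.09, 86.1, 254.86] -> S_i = 3.32*2.96^i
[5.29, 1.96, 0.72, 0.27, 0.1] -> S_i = 5.29*0.37^i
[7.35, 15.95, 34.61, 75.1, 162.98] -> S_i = 7.35*2.17^i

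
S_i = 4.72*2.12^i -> [4.72, 10.01, 21.21, 44.97, 95.34]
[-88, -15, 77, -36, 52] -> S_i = Random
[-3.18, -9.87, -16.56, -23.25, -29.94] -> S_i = -3.18 + -6.69*i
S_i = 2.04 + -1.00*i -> [2.04, 1.04, 0.04, -0.96, -1.96]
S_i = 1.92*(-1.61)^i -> [1.92, -3.09, 4.98, -8.01, 12.9]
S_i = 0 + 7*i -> [0, 7, 14, 21, 28]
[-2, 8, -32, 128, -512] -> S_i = -2*-4^i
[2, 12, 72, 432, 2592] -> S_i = 2*6^i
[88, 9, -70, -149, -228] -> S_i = 88 + -79*i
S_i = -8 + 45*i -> [-8, 37, 82, 127, 172]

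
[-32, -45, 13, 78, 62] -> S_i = Random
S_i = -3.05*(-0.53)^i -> [-3.05, 1.62, -0.86, 0.45, -0.24]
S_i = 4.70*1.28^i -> [4.7, 6.02, 7.7, 9.86, 12.62]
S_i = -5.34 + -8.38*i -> [-5.34, -13.72, -22.1, -30.48, -38.86]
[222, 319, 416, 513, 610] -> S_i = 222 + 97*i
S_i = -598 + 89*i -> [-598, -509, -420, -331, -242]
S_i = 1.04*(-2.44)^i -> [1.04, -2.54, 6.19, -15.11, 36.86]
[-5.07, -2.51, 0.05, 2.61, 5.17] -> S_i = -5.07 + 2.56*i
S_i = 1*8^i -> [1, 8, 64, 512, 4096]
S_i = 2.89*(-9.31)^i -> [2.89, -26.91, 250.49, -2332.1, 21711.84]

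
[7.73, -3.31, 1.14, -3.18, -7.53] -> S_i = Random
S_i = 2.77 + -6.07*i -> [2.77, -3.3, -9.37, -15.44, -21.51]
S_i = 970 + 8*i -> [970, 978, 986, 994, 1002]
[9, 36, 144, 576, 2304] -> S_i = 9*4^i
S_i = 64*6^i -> [64, 384, 2304, 13824, 82944]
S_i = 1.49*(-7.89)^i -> [1.49, -11.76, 92.76, -731.84, 5774.23]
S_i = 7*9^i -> [7, 63, 567, 5103, 45927]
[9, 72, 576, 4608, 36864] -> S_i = 9*8^i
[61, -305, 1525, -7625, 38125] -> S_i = 61*-5^i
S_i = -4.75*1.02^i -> [-4.75, -4.84, -4.94, -5.04, -5.14]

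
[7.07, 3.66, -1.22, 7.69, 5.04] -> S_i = Random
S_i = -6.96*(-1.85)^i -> [-6.96, 12.88, -23.82, 44.07, -81.53]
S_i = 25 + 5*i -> [25, 30, 35, 40, 45]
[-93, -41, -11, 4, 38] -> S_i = Random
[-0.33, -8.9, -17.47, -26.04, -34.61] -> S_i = -0.33 + -8.57*i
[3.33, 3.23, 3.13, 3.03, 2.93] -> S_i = 3.33 + -0.10*i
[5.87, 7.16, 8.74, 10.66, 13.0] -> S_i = 5.87*1.22^i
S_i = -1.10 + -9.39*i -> [-1.1, -10.49, -19.88, -29.27, -38.66]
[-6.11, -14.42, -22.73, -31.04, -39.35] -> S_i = -6.11 + -8.31*i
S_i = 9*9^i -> [9, 81, 729, 6561, 59049]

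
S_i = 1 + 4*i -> [1, 5, 9, 13, 17]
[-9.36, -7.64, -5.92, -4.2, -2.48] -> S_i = -9.36 + 1.72*i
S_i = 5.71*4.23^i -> [5.71, 24.15, 102.17, 432.17, 1828.09]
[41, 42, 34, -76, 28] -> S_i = Random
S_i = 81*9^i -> [81, 729, 6561, 59049, 531441]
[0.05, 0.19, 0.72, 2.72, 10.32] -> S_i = 0.05*3.79^i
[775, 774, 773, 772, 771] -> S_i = 775 + -1*i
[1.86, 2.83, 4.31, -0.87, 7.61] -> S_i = Random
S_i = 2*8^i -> [2, 16, 128, 1024, 8192]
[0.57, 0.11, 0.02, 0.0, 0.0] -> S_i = 0.57*0.19^i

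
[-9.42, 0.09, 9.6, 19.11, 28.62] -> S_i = -9.42 + 9.51*i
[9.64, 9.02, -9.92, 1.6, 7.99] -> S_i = Random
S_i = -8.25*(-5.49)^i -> [-8.25, 45.29, -248.66, 1365.12, -7494.51]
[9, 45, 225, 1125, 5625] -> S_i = 9*5^i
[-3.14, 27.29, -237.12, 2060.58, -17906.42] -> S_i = -3.14*(-8.69)^i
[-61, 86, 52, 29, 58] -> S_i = Random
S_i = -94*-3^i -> [-94, 282, -846, 2538, -7614]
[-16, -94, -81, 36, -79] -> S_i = Random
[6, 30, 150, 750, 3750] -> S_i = 6*5^i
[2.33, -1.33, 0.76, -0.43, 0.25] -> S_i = 2.33*(-0.57)^i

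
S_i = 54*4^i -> [54, 216, 864, 3456, 13824]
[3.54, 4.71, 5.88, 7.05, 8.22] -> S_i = 3.54 + 1.17*i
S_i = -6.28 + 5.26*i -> [-6.28, -1.02, 4.24, 9.5, 14.76]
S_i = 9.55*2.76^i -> [9.55, 26.36, 72.75, 200.78, 554.17]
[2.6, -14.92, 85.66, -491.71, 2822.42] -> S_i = 2.60*(-5.74)^i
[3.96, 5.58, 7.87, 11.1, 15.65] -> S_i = 3.96*1.41^i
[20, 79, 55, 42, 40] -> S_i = Random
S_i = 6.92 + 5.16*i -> [6.92, 12.08, 17.24, 22.4, 27.56]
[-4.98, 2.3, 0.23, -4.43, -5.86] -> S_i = Random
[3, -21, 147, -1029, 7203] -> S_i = 3*-7^i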